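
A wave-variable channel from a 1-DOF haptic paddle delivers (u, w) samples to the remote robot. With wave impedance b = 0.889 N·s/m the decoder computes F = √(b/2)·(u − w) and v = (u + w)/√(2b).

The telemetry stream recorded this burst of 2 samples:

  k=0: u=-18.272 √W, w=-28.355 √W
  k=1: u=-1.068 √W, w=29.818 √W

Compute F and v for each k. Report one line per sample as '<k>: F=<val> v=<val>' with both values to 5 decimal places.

k=0: u−w=10.08300, u+w=-46.62700; √(b/2)=0.66671, √(2b)=1.33342; F=0.66671×10.083=6.72242, v=-46.62700/1.33342=-34.96806
k=1: u−w=-30.88600, u+w=28.75000; √(b/2)=0.66671, √(2b)=1.33342; F=0.66671×(-30.886)=-20.59195, v=28.75000/1.33342=21.56115

0: F=6.72242 v=-34.96806
1: F=-20.59195 v=21.56115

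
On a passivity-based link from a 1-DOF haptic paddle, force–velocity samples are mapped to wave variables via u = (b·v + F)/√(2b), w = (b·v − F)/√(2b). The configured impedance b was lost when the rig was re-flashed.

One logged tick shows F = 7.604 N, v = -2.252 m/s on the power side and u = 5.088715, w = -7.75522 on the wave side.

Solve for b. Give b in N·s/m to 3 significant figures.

b = 0.701 N·s/m

u + w = -2.666505;  u + w = √(2b)·v, so √(2b) = -2.666505/(-2.252) = 1.184061.
b = (√(2b))²/2 = 1.402000/2 = 0.701000.
(Check via u − w = 2F/√(2b): u − w = 12.843935, 2F/√(2b) = 12.843935.)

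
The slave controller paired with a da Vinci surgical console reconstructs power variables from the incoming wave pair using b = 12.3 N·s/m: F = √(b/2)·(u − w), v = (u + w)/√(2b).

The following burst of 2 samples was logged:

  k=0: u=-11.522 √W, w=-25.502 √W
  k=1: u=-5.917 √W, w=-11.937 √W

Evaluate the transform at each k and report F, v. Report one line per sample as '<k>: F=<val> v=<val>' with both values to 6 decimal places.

k=0: u−w=13.980000, u+w=-37.024000; √(b/2)=2.479919, √(2b)=4.959839; F=2.479919×13.98=34.669273, v=-37.024000/4.959839=-7.464759
k=1: u−w=6.020000, u+w=-17.854000; √(b/2)=2.479919, √(2b)=4.959839; F=2.479919×6.02=14.929115, v=-17.854000/4.959839=-3.599714

0: F=34.669273 v=-7.464759
1: F=14.929115 v=-3.599714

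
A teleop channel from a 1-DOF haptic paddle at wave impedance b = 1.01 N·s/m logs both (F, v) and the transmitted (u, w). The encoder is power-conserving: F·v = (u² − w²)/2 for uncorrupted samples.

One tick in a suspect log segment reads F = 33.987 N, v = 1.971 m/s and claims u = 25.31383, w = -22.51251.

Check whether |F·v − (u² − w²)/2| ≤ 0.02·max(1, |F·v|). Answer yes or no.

F·v = 33.987×1.971 = 66.98838 W.
(u² − w²)/2 = (640.78999 − 506.81311)/2 = 66.98844 W.
|Δ| = 0.00006;  2% of max(1, |F·v|) = 1.33977.

yes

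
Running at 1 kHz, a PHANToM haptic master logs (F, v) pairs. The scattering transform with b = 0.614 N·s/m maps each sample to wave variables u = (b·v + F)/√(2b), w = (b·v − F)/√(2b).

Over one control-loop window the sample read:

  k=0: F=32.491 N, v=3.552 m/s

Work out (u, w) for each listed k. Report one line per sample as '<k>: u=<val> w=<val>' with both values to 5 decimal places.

0: u=31.28807 w=-27.35192

k=0: b·v=0.614×3.552=2.18093; √(2b)=1.10815; u=(2.18093+32.491)/1.10815=31.28807, w=(2.18093−32.491)/1.10815=-27.35192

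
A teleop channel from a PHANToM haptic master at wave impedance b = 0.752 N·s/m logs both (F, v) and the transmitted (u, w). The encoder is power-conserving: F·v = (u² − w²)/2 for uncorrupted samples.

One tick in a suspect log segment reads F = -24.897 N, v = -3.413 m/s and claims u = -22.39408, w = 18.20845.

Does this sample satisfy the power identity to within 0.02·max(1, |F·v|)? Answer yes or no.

yes

F·v = (-24.897)×(-3.413) = 84.97346 W.
(u² − w²)/2 = (501.49482 − 331.54765)/2 = 84.97358 W.
|Δ| = 0.00012;  2% of max(1, |F·v|) = 1.69947.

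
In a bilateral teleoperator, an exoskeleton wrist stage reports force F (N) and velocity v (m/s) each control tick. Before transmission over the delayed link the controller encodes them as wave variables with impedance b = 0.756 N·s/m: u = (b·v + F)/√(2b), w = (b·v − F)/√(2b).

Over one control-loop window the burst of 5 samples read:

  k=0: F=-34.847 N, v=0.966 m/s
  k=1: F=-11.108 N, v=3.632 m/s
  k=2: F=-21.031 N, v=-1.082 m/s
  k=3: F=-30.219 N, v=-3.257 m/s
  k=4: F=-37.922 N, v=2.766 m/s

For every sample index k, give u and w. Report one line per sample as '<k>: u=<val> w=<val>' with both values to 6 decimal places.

0: u=-27.745412 w=28.933238
1: u=-6.800566 w=11.266597
2: u=-17.768694 w=16.438230
3: u=-26.578063 w=22.573144
4: u=-29.139485 w=32.540653

k=0: b·v=0.756×0.966=0.730296; √(2b)=1.229634; u=(0.730296+(-34.847))/1.229634=-27.745412, w=(0.730296−(-34.847))/1.229634=28.933238
k=1: b·v=0.756×3.632=2.745792; √(2b)=1.229634; u=(2.745792+(-11.108))/1.229634=-6.800566, w=(2.745792−(-11.108))/1.229634=11.266597
k=2: b·v=0.756×(-1.082)=-0.817992; √(2b)=1.229634; u=(-0.817992+(-21.031))/1.229634=-17.768694, w=(-0.817992−(-21.031))/1.229634=16.438230
k=3: b·v=0.756×(-3.257)=-2.462292; √(2b)=1.229634; u=(-2.462292+(-30.219))/1.229634=-26.578063, w=(-2.462292−(-30.219))/1.229634=22.573144
k=4: b·v=0.756×2.766=2.091096; √(2b)=1.229634; u=(2.091096+(-37.922))/1.229634=-29.139485, w=(2.091096−(-37.922))/1.229634=32.540653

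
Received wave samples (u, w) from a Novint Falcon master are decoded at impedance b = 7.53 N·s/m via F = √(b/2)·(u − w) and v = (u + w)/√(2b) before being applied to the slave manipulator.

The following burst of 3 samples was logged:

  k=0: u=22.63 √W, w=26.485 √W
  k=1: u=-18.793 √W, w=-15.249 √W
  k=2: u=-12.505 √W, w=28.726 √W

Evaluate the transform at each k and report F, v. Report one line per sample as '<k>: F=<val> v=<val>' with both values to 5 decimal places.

k=0: u−w=-3.85500, u+w=49.11500; √(b/2)=1.94036, √(2b)=3.88072; F=1.94036×(-3.855)=-7.48009, v=49.11500/3.88072=12.65615
k=1: u−w=-3.54400, u+w=-34.04200; √(b/2)=1.94036, √(2b)=3.88072; F=1.94036×(-3.544)=-6.87664, v=-34.04200/3.88072=-8.77208
k=2: u−w=-41.23100, u+w=16.22100; √(b/2)=1.94036, √(2b)=3.88072; F=1.94036×(-41.231)=-80.00302, v=16.22100/3.88072=4.17989

0: F=-7.48009 v=12.65615
1: F=-6.87664 v=-8.77208
2: F=-80.00302 v=4.17989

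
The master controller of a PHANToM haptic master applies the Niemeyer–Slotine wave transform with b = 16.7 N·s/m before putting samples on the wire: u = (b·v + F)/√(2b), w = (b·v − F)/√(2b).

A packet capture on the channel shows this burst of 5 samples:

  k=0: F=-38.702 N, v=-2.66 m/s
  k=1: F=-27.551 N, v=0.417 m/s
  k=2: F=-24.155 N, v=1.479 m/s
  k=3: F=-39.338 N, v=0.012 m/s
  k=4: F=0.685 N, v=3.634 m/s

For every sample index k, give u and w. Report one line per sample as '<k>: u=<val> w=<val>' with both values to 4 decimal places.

k=0: b·v=16.7×(-2.66)=-44.4220; √(2b)=5.7793; u=(-44.4220+(-38.702))/5.7793=-14.3831, w=(-44.4220−(-38.702))/5.7793=-0.9897
k=1: b·v=16.7×0.417=6.9639; √(2b)=5.7793; u=(6.9639+(-27.551))/5.7793=-3.5622, w=(6.9639−(-27.551))/5.7793=5.9722
k=2: b·v=16.7×1.479=24.6993; √(2b)=5.7793; u=(24.6993+(-24.155))/5.7793=0.0942, w=(24.6993−(-24.155))/5.7793=8.4534
k=3: b·v=16.7×0.012=0.2004; √(2b)=5.7793; u=(0.2004+(-39.338))/5.7793=-6.7721, w=(0.2004−(-39.338))/5.7793=6.8414
k=4: b·v=16.7×3.634=60.6878; √(2b)=5.7793; u=(60.6878+0.685)/5.7793=10.6195, w=(60.6878−0.685)/5.7793=10.3824

0: u=-14.3831 w=-0.9897
1: u=-3.5622 w=5.9722
2: u=0.0942 w=8.4534
3: u=-6.7721 w=6.8414
4: u=10.6195 w=10.3824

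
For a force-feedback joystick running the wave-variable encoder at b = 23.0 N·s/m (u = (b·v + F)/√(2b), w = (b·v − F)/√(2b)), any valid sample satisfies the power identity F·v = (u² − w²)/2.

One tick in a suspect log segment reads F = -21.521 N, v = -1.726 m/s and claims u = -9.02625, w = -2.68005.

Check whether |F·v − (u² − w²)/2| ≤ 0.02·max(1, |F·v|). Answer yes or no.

yes

F·v = (-21.521)×(-1.726) = 37.1452 W.
(u² − w²)/2 = (81.4732 − 7.1827)/2 = 37.1453 W.
|Δ| = 0.0000;  2% of max(1, |F·v|) = 0.7429.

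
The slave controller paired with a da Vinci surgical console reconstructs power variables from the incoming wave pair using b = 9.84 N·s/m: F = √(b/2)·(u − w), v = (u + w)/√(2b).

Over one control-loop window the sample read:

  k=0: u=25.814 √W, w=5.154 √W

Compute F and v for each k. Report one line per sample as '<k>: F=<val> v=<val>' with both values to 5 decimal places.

0: F=45.82610 v=6.98073

k=0: u−w=20.66000, u+w=30.96800; √(b/2)=2.21811, √(2b)=4.43621; F=2.21811×20.66=45.82610, v=30.96800/4.43621=6.98073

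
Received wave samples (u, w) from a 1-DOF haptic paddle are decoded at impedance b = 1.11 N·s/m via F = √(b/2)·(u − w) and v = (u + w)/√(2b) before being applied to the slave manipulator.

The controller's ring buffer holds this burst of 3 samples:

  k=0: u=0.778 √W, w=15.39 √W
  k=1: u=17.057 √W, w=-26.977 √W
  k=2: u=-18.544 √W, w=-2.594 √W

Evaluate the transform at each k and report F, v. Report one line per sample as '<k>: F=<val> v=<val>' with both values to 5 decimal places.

0: F=-10.88569 v=10.85125
1: F=32.80459 v=-6.65787
2: F=-11.88248 v=-14.18690

k=0: u−w=-14.61200, u+w=16.16800; √(b/2)=0.74498, √(2b)=1.48997; F=0.74498×(-14.612)=-10.88569, v=16.16800/1.48997=10.85125
k=1: u−w=44.03400, u+w=-9.92000; √(b/2)=0.74498, √(2b)=1.48997; F=0.74498×44.034=32.80459, v=-9.92000/1.48997=-6.65787
k=2: u−w=-15.95000, u+w=-21.13800; √(b/2)=0.74498, √(2b)=1.48997; F=0.74498×(-15.95)=-11.88248, v=-21.13800/1.48997=-14.18690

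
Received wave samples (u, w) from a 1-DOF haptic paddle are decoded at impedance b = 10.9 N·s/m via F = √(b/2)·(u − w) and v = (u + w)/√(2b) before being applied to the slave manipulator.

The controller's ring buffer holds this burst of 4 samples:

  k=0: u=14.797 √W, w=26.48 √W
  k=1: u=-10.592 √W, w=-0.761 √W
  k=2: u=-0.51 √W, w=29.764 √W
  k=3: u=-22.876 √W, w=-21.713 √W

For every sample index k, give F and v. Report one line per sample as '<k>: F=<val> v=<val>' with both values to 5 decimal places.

k=0: u−w=-11.68300, u+w=41.27700; √(b/2)=2.33452, √(2b)=4.66905; F=2.33452×(-11.683)=-27.27424, v=41.27700/4.66905=8.84056
k=1: u−w=-9.83100, u+w=-11.35300; √(b/2)=2.33452, √(2b)=4.66905; F=2.33452×(-9.831)=-22.95070, v=-11.35300/4.66905=-2.43155
k=2: u−w=-30.27400, u+w=29.25400; √(b/2)=2.33452, √(2b)=4.66905; F=2.33452×(-30.274)=-70.67536, v=29.25400/4.66905=6.26552
k=3: u−w=-1.16300, u+w=-44.58900; √(b/2)=2.33452, √(2b)=4.66905; F=2.33452×(-1.163)=-2.71505, v=-44.58900/4.66905=-9.54991

0: F=-27.27424 v=8.84056
1: F=-22.95070 v=-2.43155
2: F=-70.67536 v=6.26552
3: F=-2.71505 v=-9.54991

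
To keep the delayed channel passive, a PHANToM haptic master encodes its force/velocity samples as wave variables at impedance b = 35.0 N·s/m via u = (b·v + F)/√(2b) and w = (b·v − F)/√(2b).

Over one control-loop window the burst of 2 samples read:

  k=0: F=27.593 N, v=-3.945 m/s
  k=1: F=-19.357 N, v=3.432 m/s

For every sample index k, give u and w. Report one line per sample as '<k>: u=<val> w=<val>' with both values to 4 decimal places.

k=0: b·v=35.0×(-3.945)=-138.0750; √(2b)=8.3666; u=(-138.0750+27.593)/8.3666=-13.2051, w=(-138.0750−27.593)/8.3666=-19.8011
k=1: b·v=35.0×3.432=120.1200; √(2b)=8.3666; u=(120.1200+(-19.357))/8.3666=12.0435, w=(120.1200−(-19.357))/8.3666=16.6707

0: u=-13.2051 w=-19.8011
1: u=12.0435 w=16.6707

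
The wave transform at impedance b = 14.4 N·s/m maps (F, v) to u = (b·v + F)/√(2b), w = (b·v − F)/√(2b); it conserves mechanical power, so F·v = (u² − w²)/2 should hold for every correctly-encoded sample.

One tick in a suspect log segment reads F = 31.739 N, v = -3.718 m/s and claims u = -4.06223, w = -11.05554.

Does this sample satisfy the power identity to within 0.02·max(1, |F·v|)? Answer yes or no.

F·v = 31.739×(-3.718) = -118.0056 W.
(u² − w²)/2 = (16.5017 − 122.2250)/2 = -52.8616 W.
|Δ| = 65.1440;  2% of max(1, |F·v|) = 2.3601.

no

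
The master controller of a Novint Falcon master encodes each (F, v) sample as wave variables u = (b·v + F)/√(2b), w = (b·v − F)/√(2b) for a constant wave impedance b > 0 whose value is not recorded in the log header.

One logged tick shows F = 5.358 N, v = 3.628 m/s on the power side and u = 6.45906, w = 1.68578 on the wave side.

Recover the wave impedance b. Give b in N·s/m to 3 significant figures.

b = 2.52 N·s/m

u + w = 8.14484;  u + w = √(2b)·v, so √(2b) = 8.14484/3.628 = 2.24499.
b = (√(2b))²/2 = 5.04000/2 = 2.52000.
(Check via u − w = 2F/√(2b): u − w = 4.77328, 2F/√(2b) = 4.77329.)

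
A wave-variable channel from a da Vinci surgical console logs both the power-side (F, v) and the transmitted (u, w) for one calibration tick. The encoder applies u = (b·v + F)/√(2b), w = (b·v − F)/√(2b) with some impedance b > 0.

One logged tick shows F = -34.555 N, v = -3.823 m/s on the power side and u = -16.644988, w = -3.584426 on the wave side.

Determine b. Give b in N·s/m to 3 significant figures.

b = 14 N·s/m

u + w = -20.229414;  u + w = √(2b)·v, so √(2b) = -20.229414/(-3.823) = 5.291502.
b = (√(2b))²/2 = 27.999999/2 = 13.999999.
(Check via u − w = 2F/√(2b): u − w = -13.060562, 2F/√(2b) = -13.060563.)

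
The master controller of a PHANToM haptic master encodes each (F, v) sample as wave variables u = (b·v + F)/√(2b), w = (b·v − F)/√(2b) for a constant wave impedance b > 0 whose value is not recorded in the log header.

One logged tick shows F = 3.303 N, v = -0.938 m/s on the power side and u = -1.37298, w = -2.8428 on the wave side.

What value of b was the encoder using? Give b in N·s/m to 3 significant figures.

b = 10.1 N·s/m

u + w = -4.2158;  u + w = √(2b)·v, so √(2b) = -4.2158/(-0.938) = 4.4944.
b = (√(2b))²/2 = 20.1999/2 = 10.1000.
(Check via u − w = 2F/√(2b): u − w = 1.4698, 2F/√(2b) = 1.4698.)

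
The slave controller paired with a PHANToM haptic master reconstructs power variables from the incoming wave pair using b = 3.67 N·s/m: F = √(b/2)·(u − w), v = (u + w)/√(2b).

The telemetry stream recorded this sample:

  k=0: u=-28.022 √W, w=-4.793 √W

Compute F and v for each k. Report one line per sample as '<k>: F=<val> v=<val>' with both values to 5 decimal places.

k=0: u−w=-23.22900, u+w=-32.81500; √(b/2)=1.35462, √(2b)=2.70924; F=1.35462×(-23.229)=-31.46651, v=-32.81500/2.70924=-12.11224

0: F=-31.46651 v=-12.11224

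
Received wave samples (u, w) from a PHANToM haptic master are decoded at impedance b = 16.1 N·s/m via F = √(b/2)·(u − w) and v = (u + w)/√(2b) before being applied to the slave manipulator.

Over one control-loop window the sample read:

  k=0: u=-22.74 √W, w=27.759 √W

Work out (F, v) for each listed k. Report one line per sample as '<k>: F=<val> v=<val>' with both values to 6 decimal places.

k=0: u−w=-50.499000, u+w=5.019000; √(b/2)=2.837252, √(2b)=5.674504; F=2.837252×(-50.499)=-143.278398, v=5.019000/5.674504=0.884483

0: F=-143.278398 v=0.884483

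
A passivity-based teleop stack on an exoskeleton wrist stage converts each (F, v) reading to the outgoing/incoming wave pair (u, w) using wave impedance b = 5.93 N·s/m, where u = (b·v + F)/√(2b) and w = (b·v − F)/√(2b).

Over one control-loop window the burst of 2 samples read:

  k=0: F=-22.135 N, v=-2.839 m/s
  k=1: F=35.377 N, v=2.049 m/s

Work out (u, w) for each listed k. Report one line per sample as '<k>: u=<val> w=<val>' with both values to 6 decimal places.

k=0: b·v=5.93×(-2.839)=-16.835270; √(2b)=3.443835; u=(-16.835270+(-22.135))/3.443835=-11.315951, w=(-16.835270−(-22.135))/3.443835=1.538904
k=1: b·v=5.93×2.049=12.150570; √(2b)=3.443835; u=(12.150570+35.377)/3.443835=13.800768, w=(12.150570−35.377)/3.443835=-6.744350

0: u=-11.315951 w=1.538904
1: u=13.800768 w=-6.744350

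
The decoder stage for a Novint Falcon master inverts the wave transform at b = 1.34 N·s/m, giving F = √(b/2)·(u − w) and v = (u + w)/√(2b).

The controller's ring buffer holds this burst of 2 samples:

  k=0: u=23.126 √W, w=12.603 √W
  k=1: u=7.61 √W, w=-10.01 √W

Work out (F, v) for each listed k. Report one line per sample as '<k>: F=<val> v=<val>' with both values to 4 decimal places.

0: F=8.6134 v=21.8250
1: F=14.4226 v=-1.4660

k=0: u−w=10.5230, u+w=35.7290; √(b/2)=0.8185, √(2b)=1.6371; F=0.8185×10.523=8.6134, v=35.7290/1.6371=21.8250
k=1: u−w=17.6200, u+w=-2.4000; √(b/2)=0.8185, √(2b)=1.6371; F=0.8185×17.62=14.4226, v=-2.4000/1.6371=-1.4660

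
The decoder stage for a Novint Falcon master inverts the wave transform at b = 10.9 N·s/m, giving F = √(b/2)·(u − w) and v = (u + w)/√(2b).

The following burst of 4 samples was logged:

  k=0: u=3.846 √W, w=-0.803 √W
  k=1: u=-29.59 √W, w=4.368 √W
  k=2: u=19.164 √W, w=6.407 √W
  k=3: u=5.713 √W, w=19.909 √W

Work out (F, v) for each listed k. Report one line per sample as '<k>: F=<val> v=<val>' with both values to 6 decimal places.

0: F=10.853200 v=0.651739
1: F=-79.275749 v=-5.401959
2: F=29.781516 v=5.476706
3: F=-33.140896 v=5.487629

k=0: u−w=4.649000, u+w=3.043000; √(b/2)=2.334524, √(2b)=4.669047; F=2.334524×4.649=10.853200, v=3.043000/4.669047=0.651739
k=1: u−w=-33.958000, u+w=-25.222000; √(b/2)=2.334524, √(2b)=4.669047; F=2.334524×(-33.958)=-79.275749, v=-25.222000/4.669047=-5.401959
k=2: u−w=12.757000, u+w=25.571000; √(b/2)=2.334524, √(2b)=4.669047; F=2.334524×12.757=29.781516, v=25.571000/4.669047=5.476706
k=3: u−w=-14.196000, u+w=25.622000; √(b/2)=2.334524, √(2b)=4.669047; F=2.334524×(-14.196)=-33.140896, v=25.622000/4.669047=5.487629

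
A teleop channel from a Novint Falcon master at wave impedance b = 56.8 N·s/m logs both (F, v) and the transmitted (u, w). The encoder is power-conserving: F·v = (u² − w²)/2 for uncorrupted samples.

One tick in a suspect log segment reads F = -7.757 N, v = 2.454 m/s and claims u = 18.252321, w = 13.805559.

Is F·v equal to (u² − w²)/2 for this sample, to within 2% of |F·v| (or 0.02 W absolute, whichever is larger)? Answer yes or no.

F·v = (-7.757)×2.454 = -19.035678 W.
(u² − w²)/2 = (333.147222 − 190.593459)/2 = 71.276881 W.
|Δ| = 90.312559;  2% of max(1, |F·v|) = 0.380714.

no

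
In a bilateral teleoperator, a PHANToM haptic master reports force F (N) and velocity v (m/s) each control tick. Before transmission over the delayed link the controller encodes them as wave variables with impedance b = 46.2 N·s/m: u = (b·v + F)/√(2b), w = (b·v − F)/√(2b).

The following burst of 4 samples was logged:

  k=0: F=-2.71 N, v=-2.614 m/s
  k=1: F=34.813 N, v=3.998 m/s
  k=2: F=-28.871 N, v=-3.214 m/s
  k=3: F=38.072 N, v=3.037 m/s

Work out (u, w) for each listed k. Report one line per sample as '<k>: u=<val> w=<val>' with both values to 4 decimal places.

0: u=-12.8455 w=-12.2816
1: u=22.8370 w=15.5937
2: u=-18.4508 w=-12.4438
3: u=18.5572 w=10.6359

k=0: b·v=46.2×(-2.614)=-120.7668; √(2b)=9.6125; u=(-120.7668+(-2.71))/9.6125=-12.8455, w=(-120.7668−(-2.71))/9.6125=-12.2816
k=1: b·v=46.2×3.998=184.7076; √(2b)=9.6125; u=(184.7076+34.813)/9.6125=22.8370, w=(184.7076−34.813)/9.6125=15.5937
k=2: b·v=46.2×(-3.214)=-148.4868; √(2b)=9.6125; u=(-148.4868+(-28.871))/9.6125=-18.4508, w=(-148.4868−(-28.871))/9.6125=-12.4438
k=3: b·v=46.2×3.037=140.3094; √(2b)=9.6125; u=(140.3094+38.072)/9.6125=18.5572, w=(140.3094−38.072)/9.6125=10.6359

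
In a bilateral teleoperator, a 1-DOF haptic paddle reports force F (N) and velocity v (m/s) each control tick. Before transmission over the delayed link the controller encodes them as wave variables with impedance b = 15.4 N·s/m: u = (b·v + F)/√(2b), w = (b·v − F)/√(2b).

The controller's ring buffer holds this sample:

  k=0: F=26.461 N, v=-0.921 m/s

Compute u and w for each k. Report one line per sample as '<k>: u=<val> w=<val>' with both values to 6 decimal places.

0: u=2.212270 w=-7.323613

k=0: b·v=15.4×(-0.921)=-14.183400; √(2b)=5.549775; u=(-14.183400+26.461)/5.549775=2.212270, w=(-14.183400−26.461)/5.549775=-7.323613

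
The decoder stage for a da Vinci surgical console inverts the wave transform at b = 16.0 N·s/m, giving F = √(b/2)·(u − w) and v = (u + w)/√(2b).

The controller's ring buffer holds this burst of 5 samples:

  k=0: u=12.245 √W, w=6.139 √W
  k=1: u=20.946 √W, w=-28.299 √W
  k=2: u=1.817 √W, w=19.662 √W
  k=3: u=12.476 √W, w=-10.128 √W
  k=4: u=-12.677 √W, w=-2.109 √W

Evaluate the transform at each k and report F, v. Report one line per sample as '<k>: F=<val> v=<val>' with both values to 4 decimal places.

k=0: u−w=6.1060, u+w=18.3840; √(b/2)=2.8284, √(2b)=5.6569; F=2.8284×6.106=17.2704, v=18.3840/5.6569=3.2499
k=1: u−w=49.2450, u+w=-7.3530; √(b/2)=2.8284, √(2b)=5.6569; F=2.8284×49.245=139.2859, v=-7.3530/5.6569=-1.2998
k=2: u−w=-17.8450, u+w=21.4790; √(b/2)=2.8284, √(2b)=5.6569; F=2.8284×(-17.845)=-50.4733, v=21.4790/5.6569=3.7970
k=3: u−w=22.6040, u+w=2.3480; √(b/2)=2.8284, √(2b)=5.6569; F=2.8284×22.604=63.9338, v=2.3480/5.6569=0.4151
k=4: u−w=-10.5680, u+w=-14.7860; √(b/2)=2.8284, √(2b)=5.6569; F=2.8284×(-10.568)=-29.8908, v=-14.7860/5.6569=-2.6138

0: F=17.2704 v=3.2499
1: F=139.2859 v=-1.2998
2: F=-50.4733 v=3.7970
3: F=63.9338 v=0.4151
4: F=-29.8908 v=-2.6138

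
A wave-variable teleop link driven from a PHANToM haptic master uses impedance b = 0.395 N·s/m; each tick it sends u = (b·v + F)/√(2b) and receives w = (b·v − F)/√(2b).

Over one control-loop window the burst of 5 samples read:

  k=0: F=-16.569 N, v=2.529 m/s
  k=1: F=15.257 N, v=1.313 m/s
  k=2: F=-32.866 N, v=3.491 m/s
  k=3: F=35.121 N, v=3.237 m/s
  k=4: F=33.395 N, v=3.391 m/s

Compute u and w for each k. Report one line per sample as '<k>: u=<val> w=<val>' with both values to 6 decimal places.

k=0: b·v=0.395×2.529=0.998955; √(2b)=0.888819; u=(0.998955+(-16.569))/0.888819=-17.517669, w=(0.998955−(-16.569))/0.888819=19.765494
k=1: b·v=0.395×1.313=0.518635; √(2b)=0.888819; u=(0.518635+15.257)/0.888819=17.748976, w=(0.518635−15.257)/0.888819=-16.581956
k=2: b·v=0.395×3.491=1.378945; √(2b)=0.888819; u=(1.378945+(-32.866))/0.888819=-35.425705, w=(1.378945−(-32.866))/0.888819=38.528573
k=3: b·v=0.395×3.237=1.278615; √(2b)=0.888819; u=(1.278615+35.121)/0.888819=40.952766, w=(1.278615−35.121)/0.888819=-38.075658
k=4: b·v=0.395×3.391=1.339445; √(2b)=0.888819; u=(1.339445+33.395)/0.888819=39.079304, w=(1.339445−33.395)/0.888819=-36.065317

0: u=-17.517669 w=19.765494
1: u=17.748976 w=-16.581956
2: u=-35.425705 w=38.528573
3: u=40.952766 w=-38.075658
4: u=39.079304 w=-36.065317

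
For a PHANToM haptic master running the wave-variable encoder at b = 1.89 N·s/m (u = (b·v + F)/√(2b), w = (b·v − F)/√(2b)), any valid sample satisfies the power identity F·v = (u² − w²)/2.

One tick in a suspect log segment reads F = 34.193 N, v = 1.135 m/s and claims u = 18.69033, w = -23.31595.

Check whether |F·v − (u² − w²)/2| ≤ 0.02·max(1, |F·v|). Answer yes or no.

F·v = 34.193×1.135 = 38.80906 W.
(u² − w²)/2 = (349.32844 − 543.63352)/2 = -97.15254 W.
|Δ| = 135.96160;  2% of max(1, |F·v|) = 0.77618.

no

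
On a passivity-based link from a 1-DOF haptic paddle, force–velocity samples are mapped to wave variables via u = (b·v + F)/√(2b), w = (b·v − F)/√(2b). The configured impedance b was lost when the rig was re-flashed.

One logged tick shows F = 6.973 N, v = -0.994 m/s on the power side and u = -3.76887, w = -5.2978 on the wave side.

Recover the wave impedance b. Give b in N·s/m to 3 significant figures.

b = 41.6 N·s/m

u + w = -9.0667;  u + w = √(2b)·v, so √(2b) = -9.0667/(-0.994) = 9.1214.
b = (√(2b))²/2 = 83.1999/2 = 41.6000.
(Check via u − w = 2F/√(2b): u − w = 1.5289, 2F/√(2b) = 1.5289.)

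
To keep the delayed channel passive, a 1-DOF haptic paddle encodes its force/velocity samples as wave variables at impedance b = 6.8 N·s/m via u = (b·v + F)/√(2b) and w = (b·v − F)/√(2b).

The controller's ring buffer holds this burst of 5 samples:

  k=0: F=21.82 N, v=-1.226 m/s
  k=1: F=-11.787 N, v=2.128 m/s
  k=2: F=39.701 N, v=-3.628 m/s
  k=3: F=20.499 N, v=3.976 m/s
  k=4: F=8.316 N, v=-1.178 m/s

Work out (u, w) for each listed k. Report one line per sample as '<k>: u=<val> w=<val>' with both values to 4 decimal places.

0: u=3.6561 w=-8.1774
1: u=0.7276 w=7.1200
2: u=4.0757 w=-17.4551
3: u=12.8900 w=1.7728
4: u=0.0829 w=-4.4271

k=0: b·v=6.8×(-1.226)=-8.3368; √(2b)=3.6878; u=(-8.3368+21.82)/3.6878=3.6561, w=(-8.3368−21.82)/3.6878=-8.1774
k=1: b·v=6.8×2.128=14.4704; √(2b)=3.6878; u=(14.4704+(-11.787))/3.6878=0.7276, w=(14.4704−(-11.787))/3.6878=7.1200
k=2: b·v=6.8×(-3.628)=-24.6704; √(2b)=3.6878; u=(-24.6704+39.701)/3.6878=4.0757, w=(-24.6704−39.701)/3.6878=-17.4551
k=3: b·v=6.8×3.976=27.0368; √(2b)=3.6878; u=(27.0368+20.499)/3.6878=12.8900, w=(27.0368−20.499)/3.6878=1.7728
k=4: b·v=6.8×(-1.178)=-8.0104; √(2b)=3.6878; u=(-8.0104+8.316)/3.6878=0.0829, w=(-8.0104−8.316)/3.6878=-4.4271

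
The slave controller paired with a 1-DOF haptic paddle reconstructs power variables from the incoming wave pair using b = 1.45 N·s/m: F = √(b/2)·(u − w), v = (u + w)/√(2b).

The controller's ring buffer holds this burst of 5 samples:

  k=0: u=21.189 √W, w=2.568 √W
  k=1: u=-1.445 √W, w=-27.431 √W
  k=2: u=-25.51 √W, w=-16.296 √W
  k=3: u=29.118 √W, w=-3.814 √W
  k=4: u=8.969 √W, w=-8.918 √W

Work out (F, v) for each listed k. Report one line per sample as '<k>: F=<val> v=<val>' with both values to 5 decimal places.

0: F=15.85521 v=13.95059
1: F=22.12628 v=-16.95657
2: F=-7.84544 v=-24.54933
3: F=28.04059 v=14.85902
4: F=15.23023 v=0.02995

k=0: u−w=18.62100, u+w=23.75700; √(b/2)=0.85147, √(2b)=1.70294; F=0.85147×18.621=15.85521, v=23.75700/1.70294=13.95059
k=1: u−w=25.98600, u+w=-28.87600; √(b/2)=0.85147, √(2b)=1.70294; F=0.85147×25.986=22.12628, v=-28.87600/1.70294=-16.95657
k=2: u−w=-9.21400, u+w=-41.80600; √(b/2)=0.85147, √(2b)=1.70294; F=0.85147×(-9.214)=-7.84544, v=-41.80600/1.70294=-24.54933
k=3: u−w=32.93200, u+w=25.30400; √(b/2)=0.85147, √(2b)=1.70294; F=0.85147×32.932=28.04059, v=25.30400/1.70294=14.85902
k=4: u−w=17.88700, u+w=0.05100; √(b/2)=0.85147, √(2b)=1.70294; F=0.85147×17.887=15.23023, v=0.05100/1.70294=0.02995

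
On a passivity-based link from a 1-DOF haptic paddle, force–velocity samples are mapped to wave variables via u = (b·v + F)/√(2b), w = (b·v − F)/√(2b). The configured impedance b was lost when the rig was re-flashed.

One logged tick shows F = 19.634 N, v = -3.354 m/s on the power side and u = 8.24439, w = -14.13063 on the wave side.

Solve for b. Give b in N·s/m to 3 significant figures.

u + w = -5.88624;  u + w = √(2b)·v, so √(2b) = -5.88624/(-3.354) = 1.75499.
b = (√(2b))²/2 = 3.07999/2 = 1.54000.
(Check via u − w = 2F/√(2b): u − w = 22.37502, 2F/√(2b) = 22.37504.)

b = 1.54 N·s/m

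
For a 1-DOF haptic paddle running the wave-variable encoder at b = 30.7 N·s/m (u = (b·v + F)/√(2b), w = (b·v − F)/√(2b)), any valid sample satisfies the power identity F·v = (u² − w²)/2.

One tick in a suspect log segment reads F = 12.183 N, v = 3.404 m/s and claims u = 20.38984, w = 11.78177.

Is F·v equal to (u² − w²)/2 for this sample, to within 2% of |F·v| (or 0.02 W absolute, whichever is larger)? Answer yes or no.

F·v = 12.183×3.404 = 41.4709 W.
(u² − w²)/2 = (415.7456 − 138.8101)/2 = 138.4677 W.
|Δ| = 96.9968;  2% of max(1, |F·v|) = 0.8294.

no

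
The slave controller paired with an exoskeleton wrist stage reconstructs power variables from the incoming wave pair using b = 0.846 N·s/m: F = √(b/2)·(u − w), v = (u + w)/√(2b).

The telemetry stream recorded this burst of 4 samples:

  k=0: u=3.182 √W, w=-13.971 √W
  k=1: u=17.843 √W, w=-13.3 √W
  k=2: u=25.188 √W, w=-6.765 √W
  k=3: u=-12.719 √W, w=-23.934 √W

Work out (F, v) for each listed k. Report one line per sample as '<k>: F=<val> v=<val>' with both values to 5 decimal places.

k=0: u−w=17.15300, u+w=-10.78900; √(b/2)=0.65038, √(2b)=1.30077; F=0.65038×17.153=11.15605, v=-10.78900/1.30077=-8.29432
k=1: u−w=31.14300, u+w=4.54300; √(b/2)=0.65038, √(2b)=1.30077; F=0.65038×31.143=20.25492, v=4.54300/1.30077=3.49255
k=2: u−w=31.95300, u+w=18.42300; √(b/2)=0.65038, √(2b)=1.30077; F=0.65038×31.953=20.78174, v=18.42300/1.30077=14.16316
k=3: u−w=11.21500, u+w=-36.65300; √(b/2)=0.65038, √(2b)=1.30077; F=0.65038×11.215=7.29406, v=-36.65300/1.30077=-28.17795

0: F=11.15605 v=-8.29432
1: F=20.25492 v=3.49255
2: F=20.78174 v=14.16316
3: F=7.29406 v=-28.17795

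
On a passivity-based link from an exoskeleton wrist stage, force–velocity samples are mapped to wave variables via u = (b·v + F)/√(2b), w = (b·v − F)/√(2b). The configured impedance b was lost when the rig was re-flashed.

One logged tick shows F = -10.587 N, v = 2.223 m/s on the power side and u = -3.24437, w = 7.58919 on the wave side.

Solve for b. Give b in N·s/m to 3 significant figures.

b = 1.91 N·s/m

u + w = 4.34482;  u + w = √(2b)·v, so √(2b) = 4.34482/2.223 = 1.95448.
b = (√(2b))²/2 = 3.82001/2 = 1.91001.
(Check via u − w = 2F/√(2b): u − w = -10.83356, 2F/√(2b) = -10.83354.)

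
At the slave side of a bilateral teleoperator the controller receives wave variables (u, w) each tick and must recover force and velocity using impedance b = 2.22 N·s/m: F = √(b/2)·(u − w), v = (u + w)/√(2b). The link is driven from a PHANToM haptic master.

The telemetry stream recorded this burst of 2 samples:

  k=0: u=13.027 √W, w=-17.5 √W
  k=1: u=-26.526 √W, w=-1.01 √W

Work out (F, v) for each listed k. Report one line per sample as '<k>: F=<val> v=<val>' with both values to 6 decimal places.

k=0: u−w=30.527000, u+w=-4.473000; √(b/2)=1.053565, √(2b)=2.107131; F=1.053565×30.527=32.162190, v=-4.473000/2.107131=-2.122792
k=1: u−w=-25.516000, u+w=-27.536000; √(b/2)=1.053565, √(2b)=2.107131; F=1.053565×(-25.516)=-26.882774, v=-27.536000/2.107131=-13.068007

0: F=32.162190 v=-2.122792
1: F=-26.882774 v=-13.068007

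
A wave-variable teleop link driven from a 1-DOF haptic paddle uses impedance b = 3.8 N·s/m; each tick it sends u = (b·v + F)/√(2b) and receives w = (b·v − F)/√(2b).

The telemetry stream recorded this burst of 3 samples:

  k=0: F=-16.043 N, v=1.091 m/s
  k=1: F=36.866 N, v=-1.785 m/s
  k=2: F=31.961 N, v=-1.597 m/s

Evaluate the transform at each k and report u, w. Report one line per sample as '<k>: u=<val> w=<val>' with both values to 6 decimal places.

0: u=-4.315568 w=7.323247
1: u=10.912251 w=-15.833156
2: u=9.392161 w=-13.794786

k=0: b·v=3.8×1.091=4.145800; √(2b)=2.756810; u=(4.145800+(-16.043))/2.756810=-4.315568, w=(4.145800−(-16.043))/2.756810=7.323247
k=1: b·v=3.8×(-1.785)=-6.783000; √(2b)=2.756810; u=(-6.783000+36.866)/2.756810=10.912251, w=(-6.783000−36.866)/2.756810=-15.833156
k=2: b·v=3.8×(-1.597)=-6.068600; √(2b)=2.756810; u=(-6.068600+31.961)/2.756810=9.392161, w=(-6.068600−31.961)/2.756810=-13.794786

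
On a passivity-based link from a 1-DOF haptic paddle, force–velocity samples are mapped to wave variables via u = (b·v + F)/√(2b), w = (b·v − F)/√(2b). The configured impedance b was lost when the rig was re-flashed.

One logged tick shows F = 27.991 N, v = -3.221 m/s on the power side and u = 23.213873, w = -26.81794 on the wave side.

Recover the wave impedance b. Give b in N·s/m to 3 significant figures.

u + w = -3.604067;  u + w = √(2b)·v, so √(2b) = -3.604067/(-3.221) = 1.118928.
b = (√(2b))²/2 = 1.252000/2 = 0.626000.
(Check via u − w = 2F/√(2b): u − w = 50.031813, 2F/√(2b) = 50.031817.)

b = 0.626 N·s/m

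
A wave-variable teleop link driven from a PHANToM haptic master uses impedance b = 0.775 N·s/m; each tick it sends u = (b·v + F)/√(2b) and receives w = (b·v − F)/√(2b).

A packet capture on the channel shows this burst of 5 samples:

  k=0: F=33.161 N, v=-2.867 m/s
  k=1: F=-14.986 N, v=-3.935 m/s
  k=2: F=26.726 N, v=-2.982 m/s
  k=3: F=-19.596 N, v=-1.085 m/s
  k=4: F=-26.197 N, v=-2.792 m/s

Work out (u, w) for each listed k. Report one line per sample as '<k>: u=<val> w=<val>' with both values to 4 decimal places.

0: u=24.8509 w=-28.4202
1: u=-14.4866 w=9.5875
2: u=19.6106 w=-23.3231
3: u=-16.4153 w=15.0645
4: u=-22.7799 w=19.3039

k=0: b·v=0.775×(-2.867)=-2.2219; √(2b)=1.2450; u=(-2.2219+33.161)/1.2450=24.8509, w=(-2.2219−33.161)/1.2450=-28.4202
k=1: b·v=0.775×(-3.935)=-3.0496; √(2b)=1.2450; u=(-3.0496+(-14.986))/1.2450=-14.4866, w=(-3.0496−(-14.986))/1.2450=9.5875
k=2: b·v=0.775×(-2.982)=-2.3111; √(2b)=1.2450; u=(-2.3111+26.726)/1.2450=19.6106, w=(-2.3111−26.726)/1.2450=-23.3231
k=3: b·v=0.775×(-1.085)=-0.8409; √(2b)=1.2450; u=(-0.8409+(-19.596))/1.2450=-16.4153, w=(-0.8409−(-19.596))/1.2450=15.0645
k=4: b·v=0.775×(-2.792)=-2.1638; √(2b)=1.2450; u=(-2.1638+(-26.197))/1.2450=-22.7799, w=(-2.1638−(-26.197))/1.2450=19.3039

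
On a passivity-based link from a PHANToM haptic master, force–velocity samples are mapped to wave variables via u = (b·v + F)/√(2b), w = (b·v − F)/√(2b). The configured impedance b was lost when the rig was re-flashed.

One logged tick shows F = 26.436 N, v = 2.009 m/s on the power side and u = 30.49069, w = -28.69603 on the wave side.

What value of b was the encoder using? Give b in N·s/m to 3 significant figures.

b = 0.399 N·s/m

u + w = 1.7947;  u + w = √(2b)·v, so √(2b) = 1.7947/2.009 = 0.8933.
b = (√(2b))²/2 = 0.7980/2 = 0.3990.
(Check via u − w = 2F/√(2b): u − w = 59.1867, 2F/√(2b) = 59.1866.)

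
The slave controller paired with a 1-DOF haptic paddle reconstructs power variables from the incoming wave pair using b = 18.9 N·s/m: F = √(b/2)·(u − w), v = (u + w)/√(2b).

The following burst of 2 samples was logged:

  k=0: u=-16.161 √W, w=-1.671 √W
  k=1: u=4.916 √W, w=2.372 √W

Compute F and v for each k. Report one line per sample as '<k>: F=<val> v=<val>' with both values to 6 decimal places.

k=0: u−w=-14.490000, u+w=-17.832000; √(b/2)=3.074085, √(2b)=6.148170; F=3.074085×(-14.49)=-44.543495, v=-17.832000/6.148170=-2.900375
k=1: u−w=2.544000, u+w=7.288000; √(b/2)=3.074085, √(2b)=6.148170; F=3.074085×2.544=7.820473, v=7.288000/6.148170=1.185393

0: F=-44.543495 v=-2.900375
1: F=7.820473 v=1.185393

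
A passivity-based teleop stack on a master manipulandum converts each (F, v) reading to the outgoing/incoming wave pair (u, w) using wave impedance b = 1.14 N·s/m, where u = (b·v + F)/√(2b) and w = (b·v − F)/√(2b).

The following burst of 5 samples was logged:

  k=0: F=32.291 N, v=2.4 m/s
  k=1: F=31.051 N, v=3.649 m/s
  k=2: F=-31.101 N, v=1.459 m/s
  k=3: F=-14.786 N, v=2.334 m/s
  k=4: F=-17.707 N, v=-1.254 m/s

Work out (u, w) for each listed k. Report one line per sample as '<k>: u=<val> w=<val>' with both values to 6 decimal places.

k=0: b·v=1.14×2.4=2.736000; √(2b)=1.509967; u=(2.736000+32.291)/1.509967=23.197197, w=(2.736000−32.291)/1.509967=-19.573277
k=1: b·v=1.14×3.649=4.159860; √(2b)=1.509967; u=(4.159860+31.051)/1.509967=23.318962, w=(4.159860−31.051)/1.509967=-17.809093
k=2: b·v=1.14×1.459=1.663260; √(2b)=1.509967; u=(1.663260+(-31.101))/1.509967=-19.495620, w=(1.663260−(-31.101))/1.509967=21.698661
k=3: b·v=1.14×2.334=2.660760; √(2b)=1.509967; u=(2.660760+(-14.786))/1.509967=-8.030136, w=(2.660760−(-14.786))/1.509967=11.554399
k=4: b·v=1.14×(-1.254)=-1.429560; √(2b)=1.509967; u=(-1.429560+(-17.707))/1.509967=-12.673496, w=(-1.429560−(-17.707))/1.509967=10.779998

0: u=23.197197 w=-19.573277
1: u=23.318962 w=-17.809093
2: u=-19.495620 w=21.698661
3: u=-8.030136 w=11.554399
4: u=-12.673496 w=10.779998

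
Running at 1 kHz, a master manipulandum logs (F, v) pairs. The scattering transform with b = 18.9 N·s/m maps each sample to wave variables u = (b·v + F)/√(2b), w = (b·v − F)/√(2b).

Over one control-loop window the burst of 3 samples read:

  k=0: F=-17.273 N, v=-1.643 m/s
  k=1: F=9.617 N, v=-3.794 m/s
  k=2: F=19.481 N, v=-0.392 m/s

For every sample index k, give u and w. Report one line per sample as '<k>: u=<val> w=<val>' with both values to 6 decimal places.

k=0: b·v=18.9×(-1.643)=-31.052700; √(2b)=6.148170; u=(-31.052700+(-17.273))/6.148170=-7.860176, w=(-31.052700−(-17.273))/6.148170=-2.241268
k=1: b·v=18.9×(-3.794)=-71.706600; √(2b)=6.148170; u=(-71.706600+9.617)/6.148170=-10.098874, w=(-71.706600−9.617)/6.148170=-13.227285
k=2: b·v=18.9×(-0.392)=-7.408800; √(2b)=6.148170; u=(-7.408800+19.481)/6.148170=1.963543, w=(-7.408800−19.481)/6.148170=-4.373626

0: u=-7.860176 w=-2.241268
1: u=-10.098874 w=-13.227285
2: u=1.963543 w=-4.373626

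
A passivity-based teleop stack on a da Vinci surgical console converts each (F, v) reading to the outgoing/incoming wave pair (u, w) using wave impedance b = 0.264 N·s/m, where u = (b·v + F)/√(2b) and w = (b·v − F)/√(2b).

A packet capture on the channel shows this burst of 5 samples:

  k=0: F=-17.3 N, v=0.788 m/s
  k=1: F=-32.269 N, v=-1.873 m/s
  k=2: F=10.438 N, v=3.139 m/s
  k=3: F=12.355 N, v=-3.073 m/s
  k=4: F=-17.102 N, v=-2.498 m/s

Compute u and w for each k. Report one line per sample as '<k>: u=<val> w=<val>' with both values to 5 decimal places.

k=0: b·v=0.264×0.788=0.20803; √(2b)=0.72664; u=(0.20803+(-17.3))/0.72664=-23.52205, w=(0.20803−(-17.3))/0.72664=24.09464
k=1: b·v=0.264×(-1.873)=-0.49447; √(2b)=0.72664; u=(-0.49447+(-32.269))/0.72664=-45.08924, w=(-0.49447−(-32.269))/0.72664=43.72825
k=2: b·v=0.264×3.139=0.82870; √(2b)=0.72664; u=(0.82870+10.438)/0.72664=15.50528, w=(0.82870−10.438)/0.72664=-13.22437
k=3: b·v=0.264×(-3.073)=-0.81127; √(2b)=0.72664; u=(-0.81127+12.355)/0.72664=15.88653, w=(-0.81127−12.355)/0.72664=-18.11949
k=4: b·v=0.264×(-2.498)=-0.65947; √(2b)=0.72664; u=(-0.65947+(-17.102))/0.72664=-24.44342, w=(-0.65947−(-17.102))/0.72664=22.62828

0: u=-23.52205 w=24.09464
1: u=-45.08924 w=43.72825
2: u=15.50528 w=-13.22437
3: u=15.88653 w=-18.11949
4: u=-24.44342 w=22.62828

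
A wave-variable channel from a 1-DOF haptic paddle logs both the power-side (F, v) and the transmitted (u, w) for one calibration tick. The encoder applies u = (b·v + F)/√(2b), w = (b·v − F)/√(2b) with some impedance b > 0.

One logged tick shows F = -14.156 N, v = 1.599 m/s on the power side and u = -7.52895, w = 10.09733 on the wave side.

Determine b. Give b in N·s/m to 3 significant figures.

b = 1.29 N·s/m

u + w = 2.5684;  u + w = √(2b)·v, so √(2b) = 2.5684/1.599 = 1.6062.
b = (√(2b))²/2 = 2.5800/2 = 1.2900.
(Check via u − w = 2F/√(2b): u − w = -17.6263, 2F/√(2b) = -17.6262.)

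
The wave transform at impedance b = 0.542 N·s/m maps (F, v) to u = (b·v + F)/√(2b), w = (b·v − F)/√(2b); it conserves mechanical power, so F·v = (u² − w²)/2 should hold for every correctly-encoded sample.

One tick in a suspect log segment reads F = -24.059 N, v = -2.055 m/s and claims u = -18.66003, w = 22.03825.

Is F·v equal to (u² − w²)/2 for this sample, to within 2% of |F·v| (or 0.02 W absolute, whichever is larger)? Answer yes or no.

F·v = (-24.059)×(-2.055) = 49.4412 W.
(u² − w²)/2 = (348.1967 − 485.6845)/2 = -68.7439 W.
|Δ| = 118.1851;  2% of max(1, |F·v|) = 0.9888.

no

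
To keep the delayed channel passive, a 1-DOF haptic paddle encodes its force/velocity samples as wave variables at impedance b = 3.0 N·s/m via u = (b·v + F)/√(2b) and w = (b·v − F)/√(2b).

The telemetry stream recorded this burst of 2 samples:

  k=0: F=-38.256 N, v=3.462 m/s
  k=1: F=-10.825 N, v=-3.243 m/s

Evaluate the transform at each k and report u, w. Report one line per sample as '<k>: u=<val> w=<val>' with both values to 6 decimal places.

k=0: b·v=3.0×3.462=10.386000; √(2b)=2.449490; u=(10.386000+(-38.256))/2.449490=-11.377880, w=(10.386000−(-38.256))/2.449490=19.858013
k=1: b·v=3.0×(-3.243)=-9.729000; √(2b)=2.449490; u=(-9.729000+(-10.825))/2.449490=-8.391135, w=(-9.729000−(-10.825))/2.449490=0.447440

0: u=-11.377880 w=19.858013
1: u=-8.391135 w=0.447440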